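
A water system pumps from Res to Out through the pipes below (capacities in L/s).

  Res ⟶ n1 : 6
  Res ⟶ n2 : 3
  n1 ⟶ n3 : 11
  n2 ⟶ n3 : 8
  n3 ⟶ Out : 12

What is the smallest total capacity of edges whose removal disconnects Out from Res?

9

Augment Res→n1→n3→Out: bottleneck 6, flow now 6.
Augment Res→n2→n3→Out: bottleneck 3, flow now 9.
No augmenting path remains; maximum flow = 9.
By max-flow min-cut, the minimum cut capacity equals the max flow.
In the residual graph, reachable from Res: {Res}.
Min-cut edges: Res→n1 (6), Res→n2 (3); capacity 6 + 3 = 9.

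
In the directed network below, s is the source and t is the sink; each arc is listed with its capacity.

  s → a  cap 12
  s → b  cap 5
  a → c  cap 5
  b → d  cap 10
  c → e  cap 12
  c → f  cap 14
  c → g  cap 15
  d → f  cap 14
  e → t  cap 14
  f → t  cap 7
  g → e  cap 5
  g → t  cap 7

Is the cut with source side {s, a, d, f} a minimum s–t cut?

Given cut capacity: 5 + 5 + 7 = 17.
Augment s→a→c→e→t: bottleneck 5, flow now 5.
Augment s→b→d→f→t: bottleneck 5, flow now 10.
No augmenting path remains; maximum flow = 10.
In the residual graph, reachable from s: {s, a}.
Min-cut edges: s→b (5), a→c (5); capacity 5 + 5 = 10.
Cut capacity 17 exceeds the max flow 10, so it is not minimum.

No — its capacity is 17, but the minimum cut has capacity 10.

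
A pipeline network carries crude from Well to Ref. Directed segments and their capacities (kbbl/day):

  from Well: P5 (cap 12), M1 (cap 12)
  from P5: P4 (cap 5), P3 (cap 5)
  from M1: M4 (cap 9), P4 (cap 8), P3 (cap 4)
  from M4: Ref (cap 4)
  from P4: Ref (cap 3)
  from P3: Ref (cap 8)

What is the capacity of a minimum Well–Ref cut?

15

Augment Well→P5→P4→Ref: bottleneck 3, flow now 3.
Augment Well→P5→P3→Ref: bottleneck 5, flow now 8.
Augment Well→M1→M4→Ref: bottleneck 4, flow now 12.
Augment Well→M1→P3→Ref: bottleneck 3, flow now 15.
No augmenting path remains; maximum flow = 15.
By max-flow min-cut, the minimum cut capacity equals the max flow.
In the residual graph, reachable from Well: {Well, P5, M1, M4, P4, P3}.
Min-cut edges: M4→Ref (4), P4→Ref (3), P3→Ref (8); capacity 4 + 3 + 8 = 15.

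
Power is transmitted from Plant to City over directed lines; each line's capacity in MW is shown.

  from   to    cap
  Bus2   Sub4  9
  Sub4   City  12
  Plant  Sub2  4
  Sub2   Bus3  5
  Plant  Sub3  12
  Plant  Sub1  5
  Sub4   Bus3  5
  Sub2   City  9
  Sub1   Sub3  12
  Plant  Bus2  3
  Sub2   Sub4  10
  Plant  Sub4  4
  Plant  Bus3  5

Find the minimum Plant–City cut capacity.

11

Augment Plant→Sub2→City: bottleneck 4, flow now 4.
Augment Plant→Sub4→City: bottleneck 4, flow now 8.
Augment Plant→Bus2→Sub4→City: bottleneck 3, flow now 11.
No augmenting path remains; maximum flow = 11.
By max-flow min-cut, the minimum cut capacity equals the max flow.
In the residual graph, reachable from Plant: {Plant, Sub1, Bus3, Sub3}.
Min-cut edges: Plant→Bus2 (3), Plant→Sub2 (4), Plant→Sub4 (4); capacity 3 + 4 + 4 = 11.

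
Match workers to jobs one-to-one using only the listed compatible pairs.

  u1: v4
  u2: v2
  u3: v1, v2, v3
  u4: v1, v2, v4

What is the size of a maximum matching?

4

Unit-capacity flow: source→left, listed edges, right→sink; max matching = max flow.
Augmenting path u1→v4 (+1); matched 1.
Augmenting path u2→v2 (+1); matched 2.
Augmenting path u3→v1 (+1); matched 3.
Augmenting path u4→v1→u3→v3 (+1); matched 4.
No augmenting path remains; maximum matching = 4.
König certificate: {u1, u2, u3, u4} is a vertex cover of size 4 (every listed pair touches it), so no matching can be larger.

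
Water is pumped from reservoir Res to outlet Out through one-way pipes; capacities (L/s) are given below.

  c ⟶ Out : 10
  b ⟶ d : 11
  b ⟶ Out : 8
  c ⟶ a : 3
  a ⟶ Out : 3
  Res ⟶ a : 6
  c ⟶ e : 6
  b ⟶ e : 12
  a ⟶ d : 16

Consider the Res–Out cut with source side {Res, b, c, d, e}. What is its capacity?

Edges leaving {Res, b, c, d, e}: Res→a (6), b→Out (8), c→a (3), c→Out (10).
Cut capacity = 6 + 8 + 3 + 10 = 27.

27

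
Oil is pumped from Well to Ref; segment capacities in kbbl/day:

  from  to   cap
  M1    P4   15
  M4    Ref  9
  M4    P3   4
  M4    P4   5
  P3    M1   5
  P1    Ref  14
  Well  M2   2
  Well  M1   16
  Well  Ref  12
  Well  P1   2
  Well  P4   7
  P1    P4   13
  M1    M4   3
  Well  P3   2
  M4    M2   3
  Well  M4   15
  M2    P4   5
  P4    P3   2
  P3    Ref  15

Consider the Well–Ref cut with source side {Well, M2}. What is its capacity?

Edges leaving {Well, M2}: Well→M1 (16), Well→M4 (15), Well→P1 (2), Well→P4 (7), Well→P3 (2), Well→Ref (12), M2→P4 (5).
Cut capacity = 16 + 15 + 2 + 7 + 2 + 12 + 5 = 59.

59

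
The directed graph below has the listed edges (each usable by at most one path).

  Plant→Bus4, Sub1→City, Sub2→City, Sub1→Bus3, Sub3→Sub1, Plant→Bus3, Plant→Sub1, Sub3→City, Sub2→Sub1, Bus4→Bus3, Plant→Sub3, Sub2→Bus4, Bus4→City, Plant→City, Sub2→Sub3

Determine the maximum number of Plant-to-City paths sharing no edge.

Assign every edge capacity 1; by Menger, the answer equals the max flow.
Path Plant→City (+1); total 1.
Path Plant→Sub3→City (+1); total 2.
Path Plant→Bus4→City (+1); total 3.
Path Plant→Sub1→City (+1); total 4.
No residual Plant→City path; max flow = 4.
Certifying cut of size 4: {Plant→Bus4, Plant→City, Plant→Sub1, Plant→Sub3}.

4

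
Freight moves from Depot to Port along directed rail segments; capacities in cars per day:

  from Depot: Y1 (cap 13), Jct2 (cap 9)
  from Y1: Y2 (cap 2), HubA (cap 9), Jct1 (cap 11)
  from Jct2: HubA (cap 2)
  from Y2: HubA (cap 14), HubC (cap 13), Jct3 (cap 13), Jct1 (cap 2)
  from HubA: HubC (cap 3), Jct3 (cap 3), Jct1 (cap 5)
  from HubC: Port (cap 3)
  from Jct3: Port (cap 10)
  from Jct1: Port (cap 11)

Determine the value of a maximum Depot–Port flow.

Augment Depot→Y1→Jct1→Port: bottleneck 11, flow now 11.
Augment Depot→Y1→Y2→HubC→Port: bottleneck 2, flow now 13.
Augment Depot→Jct2→HubA→HubC→Port: bottleneck 1, flow now 14.
Augment Depot→Jct2→HubA→Jct3→Port: bottleneck 1, flow now 15.
No augmenting path remains; maximum flow = 15.
In the residual graph, reachable from Depot: {Depot, Jct2}.
Min-cut edges: Depot→Y1 (13), Jct2→HubA (2); capacity 13 + 2 = 15.
This cut is saturated, so no flow can exceed 15.

15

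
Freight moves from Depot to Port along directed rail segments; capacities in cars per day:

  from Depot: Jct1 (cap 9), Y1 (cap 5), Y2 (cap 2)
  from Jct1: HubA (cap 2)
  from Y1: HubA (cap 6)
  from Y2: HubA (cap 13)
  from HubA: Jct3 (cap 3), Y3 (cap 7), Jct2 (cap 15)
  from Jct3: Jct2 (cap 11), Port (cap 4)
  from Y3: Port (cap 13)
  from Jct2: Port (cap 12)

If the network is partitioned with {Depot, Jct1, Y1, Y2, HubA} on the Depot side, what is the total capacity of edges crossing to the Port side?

25

Edges leaving {Depot, Jct1, Y1, Y2, HubA}: HubA→Jct3 (3), HubA→Y3 (7), HubA→Jct2 (15).
Cut capacity = 3 + 7 + 15 = 25.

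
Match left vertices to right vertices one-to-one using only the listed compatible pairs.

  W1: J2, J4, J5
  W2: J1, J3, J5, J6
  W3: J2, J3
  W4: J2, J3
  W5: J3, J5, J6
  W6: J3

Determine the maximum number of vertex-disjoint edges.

5

Unit-capacity flow: source→left, listed edges, right→sink; max matching = max flow.
Augmenting path W1→J2 (+1); matched 1.
Augmenting path W2→J1 (+1); matched 2.
Augmenting path W3→J3 (+1); matched 3.
Augmenting path W5→J5 (+1); matched 4.
Augmenting path W4→J2→W1→J4 (+1); matched 5.
No augmenting path remains; maximum matching = 5.
König certificate: {W1, W2, W5, J2, J3} is a vertex cover of size 5 (every listed pair touches it), so no matching can be larger.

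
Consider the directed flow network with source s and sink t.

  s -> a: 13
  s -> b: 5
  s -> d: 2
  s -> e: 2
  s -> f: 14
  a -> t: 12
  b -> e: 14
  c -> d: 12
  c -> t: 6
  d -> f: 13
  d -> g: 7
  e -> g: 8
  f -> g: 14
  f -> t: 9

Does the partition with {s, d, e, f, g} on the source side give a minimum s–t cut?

Given cut capacity: 13 + 5 + 9 = 27.
Augment s→a→t: bottleneck 12, flow now 12.
Augment s→f→t: bottleneck 9, flow now 21.
No augmenting path remains; maximum flow = 21.
In the residual graph, reachable from s: {s, a, b, d, e, f, g}.
Min-cut edges: a→t (12), f→t (9); capacity 12 + 9 = 21.
Cut capacity 27 exceeds the max flow 21, so it is not minimum.

No — its capacity is 27, but the minimum cut has capacity 21.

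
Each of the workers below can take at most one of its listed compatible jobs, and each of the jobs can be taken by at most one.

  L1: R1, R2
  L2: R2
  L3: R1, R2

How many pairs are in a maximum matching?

Unit-capacity flow: source→left, listed edges, right→sink; max matching = max flow.
Augmenting path L1→R1 (+1); matched 1.
Augmenting path L2→R2 (+1); matched 2.
No augmenting path remains; maximum matching = 2.
König certificate: {R1, R2} is a vertex cover of size 2 (every listed pair touches it), so no matching can be larger.

2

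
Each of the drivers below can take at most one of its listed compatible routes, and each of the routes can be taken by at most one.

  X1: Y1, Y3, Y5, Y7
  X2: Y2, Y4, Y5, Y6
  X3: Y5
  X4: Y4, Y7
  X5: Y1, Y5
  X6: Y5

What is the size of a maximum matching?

Unit-capacity flow: source→left, listed edges, right→sink; max matching = max flow.
Augmenting path X1→Y1 (+1); matched 1.
Augmenting path X2→Y2 (+1); matched 2.
Augmenting path X3→Y5 (+1); matched 3.
Augmenting path X4→Y4 (+1); matched 4.
Augmenting path X5→Y1→X1→Y3 (+1); matched 5.
No augmenting path remains; maximum matching = 5.
König certificate: {X1, X2, X4, X5, Y5} is a vertex cover of size 5 (every listed pair touches it), so no matching can be larger.

5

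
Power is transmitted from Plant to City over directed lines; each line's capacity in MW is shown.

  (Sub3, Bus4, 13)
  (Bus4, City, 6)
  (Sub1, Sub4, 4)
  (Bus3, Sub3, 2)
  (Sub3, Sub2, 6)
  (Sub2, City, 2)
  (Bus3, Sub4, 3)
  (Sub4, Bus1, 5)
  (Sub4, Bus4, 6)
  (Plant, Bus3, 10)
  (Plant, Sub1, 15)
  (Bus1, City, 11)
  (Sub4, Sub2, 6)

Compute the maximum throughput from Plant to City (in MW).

9

Augment Plant→Bus3→Sub3→Bus4→City: bottleneck 2, flow now 2.
Augment Plant→Bus3→Sub4→Bus4→City: bottleneck 3, flow now 5.
Augment Plant→Sub1→Sub4→Bus4→City: bottleneck 1, flow now 6.
Augment Plant→Sub1→Sub4→Bus1→City: bottleneck 3, flow now 9.
No augmenting path remains; maximum flow = 9.
In the residual graph, reachable from Plant: {Plant, Bus3, Sub1}.
Min-cut edges: Bus3→Sub3 (2), Bus3→Sub4 (3), Sub1→Sub4 (4); capacity 2 + 3 + 4 = 9.
This cut is saturated, so no flow can exceed 9.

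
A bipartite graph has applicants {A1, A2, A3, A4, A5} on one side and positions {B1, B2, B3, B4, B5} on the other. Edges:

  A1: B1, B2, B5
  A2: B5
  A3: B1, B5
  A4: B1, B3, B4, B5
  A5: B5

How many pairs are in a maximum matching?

4

Unit-capacity flow: source→left, listed edges, right→sink; max matching = max flow.
Augmenting path A1→B1 (+1); matched 1.
Augmenting path A2→B5 (+1); matched 2.
Augmenting path A4→B3 (+1); matched 3.
Augmenting path A3→B1→A1→B2 (+1); matched 4.
No augmenting path remains; maximum matching = 4.
König certificate: {A1, A3, A4, B5} is a vertex cover of size 4 (every listed pair touches it), so no matching can be larger.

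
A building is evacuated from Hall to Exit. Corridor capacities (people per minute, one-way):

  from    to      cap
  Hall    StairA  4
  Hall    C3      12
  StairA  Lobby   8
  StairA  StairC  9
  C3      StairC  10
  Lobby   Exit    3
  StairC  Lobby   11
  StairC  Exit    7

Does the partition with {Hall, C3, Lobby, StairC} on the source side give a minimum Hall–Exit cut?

Given cut capacity: 4 + 3 + 7 = 14.
Augment Hall→StairA→Lobby→Exit: bottleneck 3, flow now 3.
Augment Hall→StairA→StairC→Exit: bottleneck 1, flow now 4.
Augment Hall→C3→StairC→Exit: bottleneck 6, flow now 10.
No augmenting path remains; maximum flow = 10.
In the residual graph, reachable from Hall: {Hall, StairA, C3, Lobby, StairC}.
Min-cut edges: Lobby→Exit (3), StairC→Exit (7); capacity 3 + 7 = 10.
Cut capacity 14 exceeds the max flow 10, so it is not minimum.

No — its capacity is 14, but the minimum cut has capacity 10.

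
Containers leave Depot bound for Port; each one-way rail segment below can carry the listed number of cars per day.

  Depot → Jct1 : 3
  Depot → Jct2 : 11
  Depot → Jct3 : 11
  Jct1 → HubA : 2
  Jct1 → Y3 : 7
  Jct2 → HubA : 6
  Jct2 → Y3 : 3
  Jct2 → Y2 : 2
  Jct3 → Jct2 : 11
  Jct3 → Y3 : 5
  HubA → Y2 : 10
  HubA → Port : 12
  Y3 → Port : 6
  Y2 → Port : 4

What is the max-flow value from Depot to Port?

16

Augment Depot→Jct1→HubA→Port: bottleneck 2, flow now 2.
Augment Depot→Jct1→Y3→Port: bottleneck 1, flow now 3.
Augment Depot→Jct2→HubA→Port: bottleneck 6, flow now 9.
Augment Depot→Jct2→Y3→Port: bottleneck 3, flow now 12.
Augment Depot→Jct2→Y2→Port: bottleneck 2, flow now 14.
Augment Depot→Jct3→Y3→Port: bottleneck 2, flow now 16.
No augmenting path remains; maximum flow = 16.
In the residual graph, reachable from Depot: {Depot, Jct1, Jct2, Jct3, Y3}.
Min-cut edges: Jct1→HubA (2), Jct2→HubA (6), Jct2→Y2 (2), Y3→Port (6); capacity 2 + 6 + 2 + 6 = 16.
This cut is saturated, so no flow can exceed 16.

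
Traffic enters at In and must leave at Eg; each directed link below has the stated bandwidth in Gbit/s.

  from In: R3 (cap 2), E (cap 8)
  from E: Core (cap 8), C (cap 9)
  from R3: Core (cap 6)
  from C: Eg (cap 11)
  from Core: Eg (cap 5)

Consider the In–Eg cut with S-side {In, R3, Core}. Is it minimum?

No — its capacity is 13, but the minimum cut has capacity 10.

Given cut capacity: 8 + 5 = 13.
Augment In→E→C→Eg: bottleneck 8, flow now 8.
Augment In→R3→Core→Eg: bottleneck 2, flow now 10.
No augmenting path remains; maximum flow = 10.
In the residual graph, reachable from In: {In}.
Min-cut edges: In→E (8), In→R3 (2); capacity 8 + 2 = 10.
Cut capacity 13 exceeds the max flow 10, so it is not minimum.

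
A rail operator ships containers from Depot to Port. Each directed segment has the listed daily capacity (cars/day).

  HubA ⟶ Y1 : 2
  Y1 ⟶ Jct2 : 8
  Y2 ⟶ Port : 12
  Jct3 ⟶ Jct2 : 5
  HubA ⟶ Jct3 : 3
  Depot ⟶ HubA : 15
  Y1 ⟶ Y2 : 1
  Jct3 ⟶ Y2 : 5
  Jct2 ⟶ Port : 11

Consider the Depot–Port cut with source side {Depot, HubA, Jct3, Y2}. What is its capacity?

19

Edges leaving {Depot, HubA, Jct3, Y2}: HubA→Y1 (2), Jct3→Jct2 (5), Y2→Port (12).
Cut capacity = 2 + 5 + 12 = 19.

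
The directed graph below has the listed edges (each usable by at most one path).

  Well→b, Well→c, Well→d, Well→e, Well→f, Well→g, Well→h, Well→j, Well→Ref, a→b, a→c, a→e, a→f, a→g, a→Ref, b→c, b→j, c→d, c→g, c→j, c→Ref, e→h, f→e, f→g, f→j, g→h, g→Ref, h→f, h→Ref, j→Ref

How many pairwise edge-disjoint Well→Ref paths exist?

5

Assign every edge capacity 1; by Menger, the answer equals the max flow.
Path Well→Ref (+1); total 1.
Path Well→c→Ref (+1); total 2.
Path Well→g→Ref (+1); total 3.
Path Well→h→Ref (+1); total 4.
Path Well→j→Ref (+1); total 5.
No residual Well→Ref path; max flow = 5.
Certifying cut of size 5: {Well→Ref, c→Ref, g→Ref, h→Ref, j→Ref}.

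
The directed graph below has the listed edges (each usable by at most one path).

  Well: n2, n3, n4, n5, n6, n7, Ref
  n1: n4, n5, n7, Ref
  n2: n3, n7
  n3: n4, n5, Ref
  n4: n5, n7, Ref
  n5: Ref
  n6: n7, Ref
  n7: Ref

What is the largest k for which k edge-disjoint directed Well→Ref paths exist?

Assign every edge capacity 1; by Menger, the answer equals the max flow.
Path Well→Ref (+1); total 1.
Path Well→n3→Ref (+1); total 2.
Path Well→n4→Ref (+1); total 3.
Path Well→n5→Ref (+1); total 4.
Path Well→n6→Ref (+1); total 5.
Path Well→n7→Ref (+1); total 6.
No residual Well→Ref path; max flow = 6.
Certifying cut of size 6: {Well→Ref, Well→n6, n3→Ref, n4→Ref, n5→Ref, n7→Ref}.

6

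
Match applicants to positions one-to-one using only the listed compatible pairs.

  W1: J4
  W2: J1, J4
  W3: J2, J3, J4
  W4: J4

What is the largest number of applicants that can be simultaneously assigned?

3

Unit-capacity flow: source→left, listed edges, right→sink; max matching = max flow.
Augmenting path W1→J4 (+1); matched 1.
Augmenting path W2→J1 (+1); matched 2.
Augmenting path W3→J2 (+1); matched 3.
No augmenting path remains; maximum matching = 3.
König certificate: {W2, W3, J4} is a vertex cover of size 3 (every listed pair touches it), so no matching can be larger.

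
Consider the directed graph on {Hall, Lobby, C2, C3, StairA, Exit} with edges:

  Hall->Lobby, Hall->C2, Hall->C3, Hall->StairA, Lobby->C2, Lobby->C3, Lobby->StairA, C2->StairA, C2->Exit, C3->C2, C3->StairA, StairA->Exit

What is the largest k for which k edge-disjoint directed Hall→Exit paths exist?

2

Assign every edge capacity 1; by Menger, the answer equals the max flow.
Path Hall→C2→Exit (+1); total 1.
Path Hall→StairA→Exit (+1); total 2.
No residual Hall→Exit path; max flow = 2.
Certifying cut of size 2: {C2→Exit, StairA→Exit}.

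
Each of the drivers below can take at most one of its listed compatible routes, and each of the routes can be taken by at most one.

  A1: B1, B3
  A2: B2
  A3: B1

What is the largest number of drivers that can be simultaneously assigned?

Unit-capacity flow: source→left, listed edges, right→sink; max matching = max flow.
Augmenting path A1→B1 (+1); matched 1.
Augmenting path A2→B2 (+1); matched 2.
Augmenting path A3→B1→A1→B3 (+1); matched 3.
No augmenting path remains; maximum matching = 3.
König certificate: {A1, A2, A3} is a vertex cover of size 3 (every listed pair touches it), so no matching can be larger.

3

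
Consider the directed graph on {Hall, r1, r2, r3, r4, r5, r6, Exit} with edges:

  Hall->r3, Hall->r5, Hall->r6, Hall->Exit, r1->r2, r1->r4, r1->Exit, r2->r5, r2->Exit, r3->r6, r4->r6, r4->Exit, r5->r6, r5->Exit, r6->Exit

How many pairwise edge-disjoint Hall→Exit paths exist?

Assign every edge capacity 1; by Menger, the answer equals the max flow.
Path Hall→Exit (+1); total 1.
Path Hall→r5→Exit (+1); total 2.
Path Hall→r6→Exit (+1); total 3.
No residual Hall→Exit path; max flow = 3.
Certifying cut of size 3: {Hall→Exit, Hall→r5, r6→Exit}.

3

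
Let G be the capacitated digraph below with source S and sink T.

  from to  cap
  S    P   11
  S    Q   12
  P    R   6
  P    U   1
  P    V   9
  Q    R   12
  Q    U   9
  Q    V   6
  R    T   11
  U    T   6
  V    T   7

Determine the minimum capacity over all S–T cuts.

23

Augment S→P→R→T: bottleneck 6, flow now 6.
Augment S→P→U→T: bottleneck 1, flow now 7.
Augment S→P→V→T: bottleneck 4, flow now 11.
Augment S→Q→R→T: bottleneck 5, flow now 16.
Augment S→Q→U→T: bottleneck 5, flow now 21.
Augment S→Q→V→T: bottleneck 2, flow now 23.
No augmenting path remains; maximum flow = 23.
By max-flow min-cut, the minimum cut capacity equals the max flow.
In the residual graph, reachable from S: {S}.
Min-cut edges: S→P (11), S→Q (12); capacity 11 + 12 = 23.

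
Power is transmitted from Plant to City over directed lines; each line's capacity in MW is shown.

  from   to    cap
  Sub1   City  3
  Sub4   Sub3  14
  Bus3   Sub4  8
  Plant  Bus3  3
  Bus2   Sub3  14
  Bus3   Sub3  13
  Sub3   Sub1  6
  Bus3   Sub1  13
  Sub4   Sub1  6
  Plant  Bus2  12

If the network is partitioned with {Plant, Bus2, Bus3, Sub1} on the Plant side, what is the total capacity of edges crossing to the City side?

38

Edges leaving {Plant, Bus2, Bus3, Sub1}: Bus2→Sub3 (14), Bus3→Sub4 (8), Bus3→Sub3 (13), Sub1→City (3).
Cut capacity = 14 + 8 + 13 + 3 = 38.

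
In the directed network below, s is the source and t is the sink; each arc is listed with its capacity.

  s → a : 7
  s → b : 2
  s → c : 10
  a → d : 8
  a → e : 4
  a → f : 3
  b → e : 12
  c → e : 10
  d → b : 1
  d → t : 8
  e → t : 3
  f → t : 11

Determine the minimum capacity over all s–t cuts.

10

Augment s→a→d→t: bottleneck 7, flow now 7.
Augment s→b→e→t: bottleneck 2, flow now 9.
Augment s→c→e→t: bottleneck 1, flow now 10.
No augmenting path remains; maximum flow = 10.
By max-flow min-cut, the minimum cut capacity equals the max flow.
In the residual graph, reachable from s: {s, b, c, e}.
Min-cut edges: s→a (7), e→t (3); capacity 7 + 3 = 10.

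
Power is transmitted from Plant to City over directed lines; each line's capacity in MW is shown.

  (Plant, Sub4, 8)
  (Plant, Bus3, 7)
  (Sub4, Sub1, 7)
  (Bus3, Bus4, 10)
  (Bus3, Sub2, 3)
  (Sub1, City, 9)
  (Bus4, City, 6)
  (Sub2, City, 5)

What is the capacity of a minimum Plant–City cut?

Augment Plant→Sub4→Sub1→City: bottleneck 7, flow now 7.
Augment Plant→Bus3→Bus4→City: bottleneck 6, flow now 13.
Augment Plant→Bus3→Sub2→City: bottleneck 1, flow now 14.
No augmenting path remains; maximum flow = 14.
By max-flow min-cut, the minimum cut capacity equals the max flow.
In the residual graph, reachable from Plant: {Plant, Sub4}.
Min-cut edges: Plant→Bus3 (7), Sub4→Sub1 (7); capacity 7 + 7 = 14.

14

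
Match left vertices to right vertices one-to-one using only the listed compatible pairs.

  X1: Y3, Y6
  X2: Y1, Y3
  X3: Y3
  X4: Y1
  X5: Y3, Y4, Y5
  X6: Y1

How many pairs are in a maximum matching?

Unit-capacity flow: source→left, listed edges, right→sink; max matching = max flow.
Augmenting path X1→Y3 (+1); matched 1.
Augmenting path X2→Y1 (+1); matched 2.
Augmenting path X5→Y4 (+1); matched 3.
Augmenting path X3→Y3→X1→Y6 (+1); matched 4.
No augmenting path remains; maximum matching = 4.
König certificate: {X1, X5, Y1, Y3} is a vertex cover of size 4 (every listed pair touches it), so no matching can be larger.

4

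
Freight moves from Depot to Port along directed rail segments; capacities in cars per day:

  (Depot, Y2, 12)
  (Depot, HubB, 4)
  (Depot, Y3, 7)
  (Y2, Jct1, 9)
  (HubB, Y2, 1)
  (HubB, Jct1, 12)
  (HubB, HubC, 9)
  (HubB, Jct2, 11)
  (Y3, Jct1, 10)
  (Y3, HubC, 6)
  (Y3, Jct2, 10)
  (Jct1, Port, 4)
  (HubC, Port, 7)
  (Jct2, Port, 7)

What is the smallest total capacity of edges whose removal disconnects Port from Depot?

Augment Depot→Y2→Jct1→Port: bottleneck 4, flow now 4.
Augment Depot→HubB→HubC→Port: bottleneck 4, flow now 8.
Augment Depot→Y3→HubC→Port: bottleneck 3, flow now 11.
Augment Depot→Y3→Jct2→Port: bottleneck 4, flow now 15.
No augmenting path remains; maximum flow = 15.
By max-flow min-cut, the minimum cut capacity equals the max flow.
In the residual graph, reachable from Depot: {Depot, Y2, Jct1}.
Min-cut edges: Depot→HubB (4), Depot→Y3 (7), Jct1→Port (4); capacity 4 + 7 + 4 = 15.

15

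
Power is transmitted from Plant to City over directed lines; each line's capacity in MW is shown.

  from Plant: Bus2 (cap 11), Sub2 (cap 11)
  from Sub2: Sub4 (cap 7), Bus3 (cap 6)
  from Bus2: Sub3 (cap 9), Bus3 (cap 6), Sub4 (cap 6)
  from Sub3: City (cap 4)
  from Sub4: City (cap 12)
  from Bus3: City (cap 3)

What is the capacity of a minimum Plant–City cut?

Augment Plant→Sub2→Sub4→City: bottleneck 7, flow now 7.
Augment Plant→Sub2→Bus3→City: bottleneck 3, flow now 10.
Augment Plant→Bus2→Sub3→City: bottleneck 4, flow now 14.
Augment Plant→Bus2→Sub4→City: bottleneck 5, flow now 19.
No augmenting path remains; maximum flow = 19.
By max-flow min-cut, the minimum cut capacity equals the max flow.
In the residual graph, reachable from Plant: {Plant, Sub2, Bus2, Sub3, Sub4, Bus3}.
Min-cut edges: Sub3→City (4), Sub4→City (12), Bus3→City (3); capacity 4 + 12 + 3 = 19.

19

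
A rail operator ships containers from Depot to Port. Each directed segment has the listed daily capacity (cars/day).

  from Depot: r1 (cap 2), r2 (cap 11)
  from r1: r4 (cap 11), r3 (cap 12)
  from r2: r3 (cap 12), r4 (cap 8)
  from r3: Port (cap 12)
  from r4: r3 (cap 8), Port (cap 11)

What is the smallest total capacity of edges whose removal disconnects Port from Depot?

Augment Depot→r1→r3→Port: bottleneck 2, flow now 2.
Augment Depot→r2→r3→Port: bottleneck 10, flow now 12.
Augment Depot→r2→r4→Port: bottleneck 1, flow now 13.
No augmenting path remains; maximum flow = 13.
By max-flow min-cut, the minimum cut capacity equals the max flow.
In the residual graph, reachable from Depot: {Depot}.
Min-cut edges: Depot→r1 (2), Depot→r2 (11); capacity 2 + 11 = 13.

13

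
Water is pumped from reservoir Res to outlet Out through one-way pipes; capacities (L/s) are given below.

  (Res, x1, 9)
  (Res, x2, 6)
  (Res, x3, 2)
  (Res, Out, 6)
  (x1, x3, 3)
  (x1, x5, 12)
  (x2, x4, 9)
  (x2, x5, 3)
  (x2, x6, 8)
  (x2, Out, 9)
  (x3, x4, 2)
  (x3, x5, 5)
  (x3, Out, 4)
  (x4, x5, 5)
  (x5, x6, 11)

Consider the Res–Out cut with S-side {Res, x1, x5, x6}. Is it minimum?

Given cut capacity: 6 + 2 + 6 + 3 = 17.
Augment Res→Out: bottleneck 6, flow now 6.
Augment Res→x2→Out: bottleneck 6, flow now 12.
Augment Res→x3→Out: bottleneck 2, flow now 14.
Augment Res→x1→x3→Out: bottleneck 2, flow now 16.
No augmenting path remains; maximum flow = 16.
In the residual graph, reachable from Res: {Res, x1, x3, x4, x5, x6}.
Min-cut edges: Res→x2 (6), Res→Out (6), x3→Out (4); capacity 6 + 6 + 4 = 16.
Cut capacity 17 exceeds the max flow 16, so it is not minimum.

No — its capacity is 17, but the minimum cut has capacity 16.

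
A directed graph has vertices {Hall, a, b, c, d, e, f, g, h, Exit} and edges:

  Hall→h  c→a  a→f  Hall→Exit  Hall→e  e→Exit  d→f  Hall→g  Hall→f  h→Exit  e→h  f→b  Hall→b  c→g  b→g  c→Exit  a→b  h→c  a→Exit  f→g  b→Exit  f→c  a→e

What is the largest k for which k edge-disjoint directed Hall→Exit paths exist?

5

Assign every edge capacity 1; by Menger, the answer equals the max flow.
Path Hall→Exit (+1); total 1.
Path Hall→b→Exit (+1); total 2.
Path Hall→e→Exit (+1); total 3.
Path Hall→h→Exit (+1); total 4.
Path Hall→f→c→Exit (+1); total 5.
No residual Hall→Exit path; max flow = 5.
Certifying cut of size 5: {Hall→Exit, Hall→b, Hall→e, Hall→f, Hall→h}.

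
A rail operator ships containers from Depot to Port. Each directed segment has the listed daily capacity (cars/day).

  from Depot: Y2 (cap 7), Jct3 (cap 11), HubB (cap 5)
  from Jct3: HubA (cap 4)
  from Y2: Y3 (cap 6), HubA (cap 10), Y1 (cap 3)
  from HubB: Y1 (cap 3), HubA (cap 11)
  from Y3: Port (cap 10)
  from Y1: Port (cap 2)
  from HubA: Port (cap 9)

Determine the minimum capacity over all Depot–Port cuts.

16

Augment Depot→Jct3→HubA→Port: bottleneck 4, flow now 4.
Augment Depot→Y2→Y3→Port: bottleneck 6, flow now 10.
Augment Depot→Y2→Y1→Port: bottleneck 1, flow now 11.
Augment Depot→HubB→Y1→Port: bottleneck 1, flow now 12.
Augment Depot→HubB→HubA→Port: bottleneck 4, flow now 16.
No augmenting path remains; maximum flow = 16.
By max-flow min-cut, the minimum cut capacity equals the max flow.
In the residual graph, reachable from Depot: {Depot, Jct3}.
Min-cut edges: Depot→Y2 (7), Depot→HubB (5), Jct3→HubA (4); capacity 7 + 5 + 4 = 16.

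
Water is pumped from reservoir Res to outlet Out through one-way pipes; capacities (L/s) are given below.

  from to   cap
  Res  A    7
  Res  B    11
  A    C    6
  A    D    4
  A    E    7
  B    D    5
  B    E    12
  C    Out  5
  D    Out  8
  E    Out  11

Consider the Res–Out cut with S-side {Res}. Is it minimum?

Given cut capacity: 7 + 11 = 18.
Augment Res→A→C→Out: bottleneck 5, flow now 5.
Augment Res→A→D→Out: bottleneck 2, flow now 7.
Augment Res→B→D→Out: bottleneck 5, flow now 12.
Augment Res→B→E→Out: bottleneck 6, flow now 18.
No augmenting path remains; maximum flow = 18.
Cut capacity 18 equals the max flow, so it is a minimum cut.

Yes — it is a minimum cut (capacity 18).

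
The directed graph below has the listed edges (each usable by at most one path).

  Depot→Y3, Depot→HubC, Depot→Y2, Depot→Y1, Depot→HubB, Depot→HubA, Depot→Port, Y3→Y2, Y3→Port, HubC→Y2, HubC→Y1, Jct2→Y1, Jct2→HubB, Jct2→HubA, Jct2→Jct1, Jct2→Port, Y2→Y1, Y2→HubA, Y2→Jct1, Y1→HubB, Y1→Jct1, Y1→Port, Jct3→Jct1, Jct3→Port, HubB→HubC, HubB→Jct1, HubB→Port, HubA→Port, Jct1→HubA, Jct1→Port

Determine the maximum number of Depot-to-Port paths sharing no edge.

6

Assign every edge capacity 1; by Menger, the answer equals the max flow.
Path Depot→Port (+1); total 1.
Path Depot→Y3→Port (+1); total 2.
Path Depot→Y1→Port (+1); total 3.
Path Depot→HubB→Port (+1); total 4.
Path Depot→HubA→Port (+1); total 5.
Path Depot→Y2→Jct1→Port (+1); total 6.
No residual Depot→Port path; max flow = 6.
Certifying cut of size 6: {Depot→Port, Depot→Y3, HubA→Port, HubB→Port, Jct1→Port, Y1→Port}.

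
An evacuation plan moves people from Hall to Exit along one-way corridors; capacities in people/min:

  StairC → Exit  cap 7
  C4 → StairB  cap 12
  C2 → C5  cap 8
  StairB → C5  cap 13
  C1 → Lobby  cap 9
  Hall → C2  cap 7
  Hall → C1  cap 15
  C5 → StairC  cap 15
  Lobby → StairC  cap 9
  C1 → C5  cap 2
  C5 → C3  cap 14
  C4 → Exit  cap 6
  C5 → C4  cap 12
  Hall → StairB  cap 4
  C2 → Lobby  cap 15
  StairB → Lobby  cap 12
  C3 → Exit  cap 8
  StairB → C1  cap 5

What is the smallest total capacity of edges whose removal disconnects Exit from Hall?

20

Augment Hall→C1→Lobby→StairC→Exit: bottleneck 7, flow now 7.
Augment Hall→C1→C5→C4→Exit: bottleneck 2, flow now 9.
Augment Hall→StairB→C5→C4→Exit: bottleneck 4, flow now 13.
Augment Hall→C2→C5→C3→Exit: bottleneck 7, flow now 20.
No augmenting path remains; maximum flow = 20.
By max-flow min-cut, the minimum cut capacity equals the max flow.
In the residual graph, reachable from Hall: {Hall, C1, Lobby, StairC}.
Min-cut edges: Hall→StairB (4), Hall→C2 (7), C1→C5 (2), StairC→Exit (7); capacity 4 + 7 + 2 + 7 = 20.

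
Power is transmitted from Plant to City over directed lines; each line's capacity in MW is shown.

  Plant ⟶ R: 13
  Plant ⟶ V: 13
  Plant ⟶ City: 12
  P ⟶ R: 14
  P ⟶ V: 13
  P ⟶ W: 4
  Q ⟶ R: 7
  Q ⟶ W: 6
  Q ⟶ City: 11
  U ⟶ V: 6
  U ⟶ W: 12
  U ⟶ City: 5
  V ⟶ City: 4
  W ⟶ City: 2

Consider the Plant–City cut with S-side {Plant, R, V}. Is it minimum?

Given cut capacity: 12 + 4 = 16.
Augment Plant→City: bottleneck 12, flow now 12.
Augment Plant→V→City: bottleneck 4, flow now 16.
No augmenting path remains; maximum flow = 16.
Cut capacity 16 equals the max flow, so it is a minimum cut.

Yes — it is a minimum cut (capacity 16).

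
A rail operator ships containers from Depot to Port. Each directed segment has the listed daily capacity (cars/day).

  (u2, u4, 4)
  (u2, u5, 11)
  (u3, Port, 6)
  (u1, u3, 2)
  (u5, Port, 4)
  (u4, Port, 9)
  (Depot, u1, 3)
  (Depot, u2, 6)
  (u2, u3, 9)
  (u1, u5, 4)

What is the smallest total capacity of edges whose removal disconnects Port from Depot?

9

Augment Depot→u1→u3→Port: bottleneck 2, flow now 2.
Augment Depot→u1→u5→Port: bottleneck 1, flow now 3.
Augment Depot→u2→u3→Port: bottleneck 4, flow now 7.
Augment Depot→u2→u4→Port: bottleneck 2, flow now 9.
No augmenting path remains; maximum flow = 9.
By max-flow min-cut, the minimum cut capacity equals the max flow.
In the residual graph, reachable from Depot: {Depot}.
Min-cut edges: Depot→u1 (3), Depot→u2 (6); capacity 3 + 6 = 9.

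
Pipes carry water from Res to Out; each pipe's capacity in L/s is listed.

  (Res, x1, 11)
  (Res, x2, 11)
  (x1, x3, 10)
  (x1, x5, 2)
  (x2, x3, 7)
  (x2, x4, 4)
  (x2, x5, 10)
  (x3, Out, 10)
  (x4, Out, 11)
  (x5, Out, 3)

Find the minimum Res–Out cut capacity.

17

Augment Res→x1→x3→Out: bottleneck 10, flow now 10.
Augment Res→x1→x5→Out: bottleneck 1, flow now 11.
Augment Res→x2→x4→Out: bottleneck 4, flow now 15.
Augment Res→x2→x5→Out: bottleneck 2, flow now 17.
No augmenting path remains; maximum flow = 17.
By max-flow min-cut, the minimum cut capacity equals the max flow.
In the residual graph, reachable from Res: {Res, x1, x2, x3, x5}.
Min-cut edges: x2→x4 (4), x3→Out (10), x5→Out (3); capacity 4 + 10 + 3 = 17.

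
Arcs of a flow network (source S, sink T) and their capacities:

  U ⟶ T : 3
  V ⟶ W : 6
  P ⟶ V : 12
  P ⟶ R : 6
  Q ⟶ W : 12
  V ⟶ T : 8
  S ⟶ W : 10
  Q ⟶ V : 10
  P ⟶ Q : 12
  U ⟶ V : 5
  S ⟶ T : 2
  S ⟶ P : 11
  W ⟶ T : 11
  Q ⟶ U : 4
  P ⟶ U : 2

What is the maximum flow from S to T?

Augment S→T: bottleneck 2, flow now 2.
Augment S→W→T: bottleneck 10, flow now 12.
Augment S→P→U→T: bottleneck 2, flow now 14.
Augment S→P→V→T: bottleneck 8, flow now 22.
Augment S→P→Q→U→T: bottleneck 1, flow now 23.
No augmenting path remains; maximum flow = 23.
In the residual graph, reachable from S: {S}.
Min-cut edges: S→P (11), S→W (10), S→T (2); capacity 11 + 10 + 2 = 23.
This cut is saturated, so no flow can exceed 23.

23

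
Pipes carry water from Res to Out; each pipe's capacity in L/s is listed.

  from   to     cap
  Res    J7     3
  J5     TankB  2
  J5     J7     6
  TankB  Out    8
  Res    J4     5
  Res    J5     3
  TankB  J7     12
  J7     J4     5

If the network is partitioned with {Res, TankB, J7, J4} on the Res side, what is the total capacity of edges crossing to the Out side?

Edges leaving {Res, TankB, J7, J4}: Res→J5 (3), TankB→Out (8).
Cut capacity = 3 + 8 = 11.

11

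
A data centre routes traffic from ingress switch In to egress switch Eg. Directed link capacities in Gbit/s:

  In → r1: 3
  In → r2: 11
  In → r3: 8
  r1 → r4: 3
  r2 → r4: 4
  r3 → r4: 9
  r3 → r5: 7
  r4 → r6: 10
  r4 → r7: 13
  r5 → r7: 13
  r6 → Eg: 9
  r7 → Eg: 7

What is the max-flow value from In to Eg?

15

Augment In→r1→r4→r6→Eg: bottleneck 3, flow now 3.
Augment In→r2→r4→r6→Eg: bottleneck 4, flow now 7.
Augment In→r3→r4→r6→Eg: bottleneck 2, flow now 9.
Augment In→r3→r4→r7→Eg: bottleneck 6, flow now 15.
No augmenting path remains; maximum flow = 15.
In the residual graph, reachable from In: {In, r2}.
Min-cut edges: In→r1 (3), In→r3 (8), r2→r4 (4); capacity 3 + 8 + 4 = 15.
This cut is saturated, so no flow can exceed 15.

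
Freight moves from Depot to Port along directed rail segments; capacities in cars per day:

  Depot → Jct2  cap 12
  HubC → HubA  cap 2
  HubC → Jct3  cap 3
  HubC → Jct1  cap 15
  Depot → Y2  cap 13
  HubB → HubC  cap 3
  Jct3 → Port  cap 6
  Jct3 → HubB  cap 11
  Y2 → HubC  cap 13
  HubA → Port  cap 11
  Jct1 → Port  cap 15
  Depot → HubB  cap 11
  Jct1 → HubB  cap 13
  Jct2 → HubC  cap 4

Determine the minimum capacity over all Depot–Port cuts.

Augment Depot→Jct2→HubC→HubA→Port: bottleneck 2, flow now 2.
Augment Depot→Jct2→HubC→Jct1→Port: bottleneck 2, flow now 4.
Augment Depot→Y2→HubC→Jct1→Port: bottleneck 13, flow now 17.
Augment Depot→HubB→HubC→Jct3→Port: bottleneck 3, flow now 20.
No augmenting path remains; maximum flow = 20.
By max-flow min-cut, the minimum cut capacity equals the max flow.
In the residual graph, reachable from Depot: {Depot, Jct2, HubB}.
Min-cut edges: Depot→Y2 (13), Jct2→HubC (4), HubB→HubC (3); capacity 13 + 4 + 3 = 20.

20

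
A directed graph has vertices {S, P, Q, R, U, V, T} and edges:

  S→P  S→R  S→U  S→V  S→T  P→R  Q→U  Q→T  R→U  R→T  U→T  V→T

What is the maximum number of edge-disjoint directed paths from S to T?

Assign every edge capacity 1; by Menger, the answer equals the max flow.
Path S→T (+1); total 1.
Path S→R→T (+1); total 2.
Path S→U→T (+1); total 3.
Path S→V→T (+1); total 4.
No residual S→T path; max flow = 4.
Certifying cut of size 4: {R→T, S→T, S→V, U→T}.

4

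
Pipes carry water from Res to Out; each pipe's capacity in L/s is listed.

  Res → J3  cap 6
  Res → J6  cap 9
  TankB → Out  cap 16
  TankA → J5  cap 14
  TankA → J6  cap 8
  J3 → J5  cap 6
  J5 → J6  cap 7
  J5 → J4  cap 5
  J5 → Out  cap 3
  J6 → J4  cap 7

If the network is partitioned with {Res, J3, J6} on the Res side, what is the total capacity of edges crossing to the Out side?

Edges leaving {Res, J3, J6}: J3→J5 (6), J6→J4 (7).
Cut capacity = 6 + 7 = 13.

13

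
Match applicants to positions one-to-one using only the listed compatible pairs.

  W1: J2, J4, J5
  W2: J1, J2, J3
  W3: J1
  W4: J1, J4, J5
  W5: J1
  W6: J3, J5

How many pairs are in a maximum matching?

5

Unit-capacity flow: source→left, listed edges, right→sink; max matching = max flow.
Augmenting path W1→J2 (+1); matched 1.
Augmenting path W2→J1 (+1); matched 2.
Augmenting path W4→J4 (+1); matched 3.
Augmenting path W6→J3 (+1); matched 4.
Augmenting path W3→J1→W2→J2→W1→J5 (+1); matched 5.
No augmenting path remains; maximum matching = 5.
König certificate: {W1, W2, W4, W6, J1} is a vertex cover of size 5 (every listed pair touches it), so no matching can be larger.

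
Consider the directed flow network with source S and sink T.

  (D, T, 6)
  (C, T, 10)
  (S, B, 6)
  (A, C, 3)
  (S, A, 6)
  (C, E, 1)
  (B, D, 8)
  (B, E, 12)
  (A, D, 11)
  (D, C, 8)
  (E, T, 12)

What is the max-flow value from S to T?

12

Augment S→A→C→T: bottleneck 3, flow now 3.
Augment S→A→D→T: bottleneck 3, flow now 6.
Augment S→B→D→T: bottleneck 3, flow now 9.
Augment S→B→E→T: bottleneck 3, flow now 12.
No augmenting path remains; maximum flow = 12.
In the residual graph, reachable from S: {S}.
Min-cut edges: S→A (6), S→B (6); capacity 6 + 6 = 12.
This cut is saturated, so no flow can exceed 12.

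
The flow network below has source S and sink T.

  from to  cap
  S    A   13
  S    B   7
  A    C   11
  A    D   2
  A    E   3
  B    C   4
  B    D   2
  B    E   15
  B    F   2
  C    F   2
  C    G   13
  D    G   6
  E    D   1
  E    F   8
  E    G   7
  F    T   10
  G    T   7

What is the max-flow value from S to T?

17

Augment S→B→F→T: bottleneck 2, flow now 2.
Augment S→A→C→F→T: bottleneck 2, flow now 4.
Augment S→A→C→G→T: bottleneck 7, flow now 11.
Augment S→A→E→F→T: bottleneck 3, flow now 14.
Augment S→B→E→F→T: bottleneck 3, flow now 17.
No augmenting path remains; maximum flow = 17.
In the residual graph, reachable from S: {S, A, B, C, D, E, F, G}.
Min-cut edges: F→T (10), G→T (7); capacity 10 + 7 = 17.
This cut is saturated, so no flow can exceed 17.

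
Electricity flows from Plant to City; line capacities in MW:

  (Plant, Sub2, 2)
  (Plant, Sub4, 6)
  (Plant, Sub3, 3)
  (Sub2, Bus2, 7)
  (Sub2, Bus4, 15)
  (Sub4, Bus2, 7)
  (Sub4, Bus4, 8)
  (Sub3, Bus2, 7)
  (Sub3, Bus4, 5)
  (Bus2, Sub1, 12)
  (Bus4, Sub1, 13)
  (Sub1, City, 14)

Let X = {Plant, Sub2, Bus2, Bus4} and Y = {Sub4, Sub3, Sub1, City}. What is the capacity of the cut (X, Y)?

34

Edges leaving {Plant, Sub2, Bus2, Bus4}: Plant→Sub4 (6), Plant→Sub3 (3), Bus2→Sub1 (12), Bus4→Sub1 (13).
Cut capacity = 6 + 3 + 12 + 13 = 34.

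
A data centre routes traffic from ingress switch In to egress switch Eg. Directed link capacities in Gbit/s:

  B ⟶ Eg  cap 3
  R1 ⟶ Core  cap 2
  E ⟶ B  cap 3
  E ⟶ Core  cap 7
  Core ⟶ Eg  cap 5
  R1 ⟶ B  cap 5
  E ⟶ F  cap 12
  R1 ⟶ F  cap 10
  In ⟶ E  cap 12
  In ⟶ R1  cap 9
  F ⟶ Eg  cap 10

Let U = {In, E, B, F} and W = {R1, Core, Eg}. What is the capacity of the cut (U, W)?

29

Edges leaving {In, E, B, F}: In→R1 (9), E→Core (7), B→Eg (3), F→Eg (10).
Cut capacity = 9 + 7 + 3 + 10 = 29.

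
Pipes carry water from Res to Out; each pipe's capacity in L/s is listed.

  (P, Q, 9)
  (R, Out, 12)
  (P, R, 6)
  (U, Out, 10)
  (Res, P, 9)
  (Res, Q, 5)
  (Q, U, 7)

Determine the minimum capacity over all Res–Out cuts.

13

Augment Res→P→R→Out: bottleneck 6, flow now 6.
Augment Res→Q→U→Out: bottleneck 5, flow now 11.
Augment Res→P→Q→U→Out: bottleneck 2, flow now 13.
No augmenting path remains; maximum flow = 13.
By max-flow min-cut, the minimum cut capacity equals the max flow.
In the residual graph, reachable from Res: {Res, P, Q}.
Min-cut edges: P→R (6), Q→U (7); capacity 6 + 7 = 13.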